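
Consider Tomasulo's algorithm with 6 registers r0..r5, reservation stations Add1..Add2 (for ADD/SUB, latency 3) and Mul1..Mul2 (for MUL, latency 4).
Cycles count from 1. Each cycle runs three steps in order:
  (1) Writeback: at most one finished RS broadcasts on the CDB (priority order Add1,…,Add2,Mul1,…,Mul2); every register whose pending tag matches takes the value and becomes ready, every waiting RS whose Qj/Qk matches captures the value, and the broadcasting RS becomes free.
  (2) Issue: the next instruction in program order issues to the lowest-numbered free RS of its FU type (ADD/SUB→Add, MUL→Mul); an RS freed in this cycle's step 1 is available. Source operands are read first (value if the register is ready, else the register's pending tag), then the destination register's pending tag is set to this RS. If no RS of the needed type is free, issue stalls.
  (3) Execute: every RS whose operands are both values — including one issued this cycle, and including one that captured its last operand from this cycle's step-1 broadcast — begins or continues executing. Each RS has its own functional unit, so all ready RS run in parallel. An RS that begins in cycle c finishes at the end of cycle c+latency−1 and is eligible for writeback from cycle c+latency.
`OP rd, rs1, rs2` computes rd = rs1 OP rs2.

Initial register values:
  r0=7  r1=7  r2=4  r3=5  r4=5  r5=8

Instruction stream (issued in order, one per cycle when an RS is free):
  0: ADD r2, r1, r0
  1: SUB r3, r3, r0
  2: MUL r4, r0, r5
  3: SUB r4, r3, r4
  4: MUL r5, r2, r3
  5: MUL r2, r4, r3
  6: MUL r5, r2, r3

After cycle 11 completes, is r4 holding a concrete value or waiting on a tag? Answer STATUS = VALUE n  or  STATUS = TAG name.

STATUS = VALUE -58

  c1: issue ADD r2<-Add1  regs: r0:7,r1:7,r2:Add1,r3:5,r4:5,r5:8
  c2: issue SUB r3<-Add2  regs: r0:7,r1:7,r2:Add1,r3:Add2,r4:5,r5:8
  c3: issue MUL r4<-Mul1  regs: r0:7,r1:7,r2:Add1,r3:Add2,r4:Mul1,r5:8
  c4: CDB Add1=14; issue SUB r4<-Add1  regs: r0:7,r1:7,r2:14,r3:Add2,r4:Add1,r5:8
  c5: CDB Add2=-2; issue MUL r5<-Mul2  regs: r0:7,r1:7,r2:14,r3:-2,r4:Add1,r5:Mul2
  c6: stall  regs: r0:7,r1:7,r2:14,r3:-2,r4:Add1,r5:Mul2
  c7: CDB Mul1=56; issue MUL r2<-Mul1  regs: r0:7,r1:7,r2:Mul1,r3:-2,r4:Add1,r5:Mul2
  c8: stall  regs: r0:7,r1:7,r2:Mul1,r3:-2,r4:Add1,r5:Mul2
  c9: CDB Mul2=-28; issue MUL r5<-Mul2  regs: r0:7,r1:7,r2:Mul1,r3:-2,r4:Add1,r5:Mul2
  c10: CDB Add1=-58  regs: r0:7,r1:7,r2:Mul1,r3:-2,r4:-58,r5:Mul2
  c11: -  regs: r0:7,r1:7,r2:Mul1,r3:-2,r4:-58,r5:Mul2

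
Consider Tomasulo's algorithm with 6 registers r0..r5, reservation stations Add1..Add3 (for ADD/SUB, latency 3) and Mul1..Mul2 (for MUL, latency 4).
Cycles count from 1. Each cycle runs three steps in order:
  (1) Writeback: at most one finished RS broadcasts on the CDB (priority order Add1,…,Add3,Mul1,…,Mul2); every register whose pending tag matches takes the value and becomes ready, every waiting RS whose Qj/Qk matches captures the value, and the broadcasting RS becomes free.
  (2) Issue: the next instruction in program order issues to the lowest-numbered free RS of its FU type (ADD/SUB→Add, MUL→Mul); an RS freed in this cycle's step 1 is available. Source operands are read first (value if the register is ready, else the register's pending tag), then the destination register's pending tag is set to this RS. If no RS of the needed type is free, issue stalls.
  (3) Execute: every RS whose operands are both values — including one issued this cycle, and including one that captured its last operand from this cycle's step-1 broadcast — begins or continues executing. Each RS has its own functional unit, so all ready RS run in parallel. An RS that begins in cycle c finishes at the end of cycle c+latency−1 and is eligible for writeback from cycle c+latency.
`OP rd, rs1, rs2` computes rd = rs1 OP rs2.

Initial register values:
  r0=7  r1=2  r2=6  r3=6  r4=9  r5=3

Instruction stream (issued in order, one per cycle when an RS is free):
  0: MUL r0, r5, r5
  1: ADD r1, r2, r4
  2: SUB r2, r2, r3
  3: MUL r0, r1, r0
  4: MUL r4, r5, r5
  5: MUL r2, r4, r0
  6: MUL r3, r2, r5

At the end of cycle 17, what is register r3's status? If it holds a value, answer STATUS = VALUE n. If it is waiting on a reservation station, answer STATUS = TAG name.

  c1: issue MUL r0<-Mul1  regs: r0:Mul1,r1:2,r2:6,r3:6,r4:9,r5:3
  c2: issue ADD r1<-Add1  regs: r0:Mul1,r1:Add1,r2:6,r3:6,r4:9,r5:3
  c3: issue SUB r2<-Add2  regs: r0:Mul1,r1:Add1,r2:Add2,r3:6,r4:9,r5:3
  c4: issue MUL r0<-Mul2  regs: r0:Mul2,r1:Add1,r2:Add2,r3:6,r4:9,r5:3
  c5: CDB Add1=15; stall  regs: r0:Mul2,r1:15,r2:Add2,r3:6,r4:9,r5:3
  c6: CDB Add2=0; stall  regs: r0:Mul2,r1:15,r2:0,r3:6,r4:9,r5:3
  c7: CDB Mul1=9; issue MUL r4<-Mul1  regs: r0:Mul2,r1:15,r2:0,r3:6,r4:Mul1,r5:3
  c8: stall  regs: r0:Mul2,r1:15,r2:0,r3:6,r4:Mul1,r5:3
  c9: stall  regs: r0:Mul2,r1:15,r2:0,r3:6,r4:Mul1,r5:3
  c10: stall  regs: r0:Mul2,r1:15,r2:0,r3:6,r4:Mul1,r5:3
  c11: CDB Mul1=9; issue MUL r2<-Mul1  regs: r0:Mul2,r1:15,r2:Mul1,r3:6,r4:9,r5:3
  c12: CDB Mul2=135; issue MUL r3<-Mul2  regs: r0:135,r1:15,r2:Mul1,r3:Mul2,r4:9,r5:3
  c13: -  regs: r0:135,r1:15,r2:Mul1,r3:Mul2,r4:9,r5:3
  c14: -  regs: r0:135,r1:15,r2:Mul1,r3:Mul2,r4:9,r5:3
  c15: -  regs: r0:135,r1:15,r2:Mul1,r3:Mul2,r4:9,r5:3
  c16: CDB Mul1=1215  regs: r0:135,r1:15,r2:1215,r3:Mul2,r4:9,r5:3
  c17: -  regs: r0:135,r1:15,r2:1215,r3:Mul2,r4:9,r5:3

STATUS = TAG Mul2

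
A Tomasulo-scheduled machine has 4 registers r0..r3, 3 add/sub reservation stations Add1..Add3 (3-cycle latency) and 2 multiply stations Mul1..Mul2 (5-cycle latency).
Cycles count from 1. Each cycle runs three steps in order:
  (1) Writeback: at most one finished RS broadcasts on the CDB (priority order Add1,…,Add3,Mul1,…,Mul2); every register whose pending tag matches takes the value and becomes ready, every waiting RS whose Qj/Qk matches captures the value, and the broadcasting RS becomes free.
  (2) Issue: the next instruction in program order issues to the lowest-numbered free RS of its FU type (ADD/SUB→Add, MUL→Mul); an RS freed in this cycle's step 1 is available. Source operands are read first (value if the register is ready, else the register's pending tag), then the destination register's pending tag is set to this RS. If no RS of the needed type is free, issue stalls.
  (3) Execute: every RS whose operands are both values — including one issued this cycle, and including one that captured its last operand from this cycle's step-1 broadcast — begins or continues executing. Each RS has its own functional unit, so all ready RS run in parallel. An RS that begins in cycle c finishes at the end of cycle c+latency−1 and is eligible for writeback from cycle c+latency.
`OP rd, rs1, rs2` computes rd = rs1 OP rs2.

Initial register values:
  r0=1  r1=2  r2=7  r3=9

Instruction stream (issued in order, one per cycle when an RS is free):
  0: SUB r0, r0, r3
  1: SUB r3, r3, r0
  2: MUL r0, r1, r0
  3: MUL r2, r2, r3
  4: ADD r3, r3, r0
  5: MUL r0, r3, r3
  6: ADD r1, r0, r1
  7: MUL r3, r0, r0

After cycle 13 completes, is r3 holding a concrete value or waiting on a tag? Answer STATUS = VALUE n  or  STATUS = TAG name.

STATUS = TAG Mul2

cycle 1: issue SUB r0<-Add1 // r0:Add1,r1:2,r2:7,r3:9
cycle 2: issue SUB r3<-Add2 // r0:Add1,r1:2,r2:7,r3:Add2
cycle 3: issue MUL r0<-Mul1 // r0:Mul1,r1:2,r2:7,r3:Add2
cycle 4: CDB Add1=-8; issue MUL r2<-Mul2 // r0:Mul1,r1:2,r2:Mul2,r3:Add2
cycle 5: issue ADD r3<-Add1 // r0:Mul1,r1:2,r2:Mul2,r3:Add1
cycle 6: stall // r0:Mul1,r1:2,r2:Mul2,r3:Add1
cycle 7: CDB Add2=17; stall // r0:Mul1,r1:2,r2:Mul2,r3:Add1
cycle 8: stall // r0:Mul1,r1:2,r2:Mul2,r3:Add1
cycle 9: CDB Mul1=-16; issue MUL r0<-Mul1 // r0:Mul1,r1:2,r2:Mul2,r3:Add1
cycle 10: issue ADD r1<-Add2 // r0:Mul1,r1:Add2,r2:Mul2,r3:Add1
cycle 11: stall // r0:Mul1,r1:Add2,r2:Mul2,r3:Add1
cycle 12: CDB Add1=1; stall // r0:Mul1,r1:Add2,r2:Mul2,r3:1
cycle 13: CDB Mul2=119; issue MUL r3<-Mul2 // r0:Mul1,r1:Add2,r2:119,r3:Mul2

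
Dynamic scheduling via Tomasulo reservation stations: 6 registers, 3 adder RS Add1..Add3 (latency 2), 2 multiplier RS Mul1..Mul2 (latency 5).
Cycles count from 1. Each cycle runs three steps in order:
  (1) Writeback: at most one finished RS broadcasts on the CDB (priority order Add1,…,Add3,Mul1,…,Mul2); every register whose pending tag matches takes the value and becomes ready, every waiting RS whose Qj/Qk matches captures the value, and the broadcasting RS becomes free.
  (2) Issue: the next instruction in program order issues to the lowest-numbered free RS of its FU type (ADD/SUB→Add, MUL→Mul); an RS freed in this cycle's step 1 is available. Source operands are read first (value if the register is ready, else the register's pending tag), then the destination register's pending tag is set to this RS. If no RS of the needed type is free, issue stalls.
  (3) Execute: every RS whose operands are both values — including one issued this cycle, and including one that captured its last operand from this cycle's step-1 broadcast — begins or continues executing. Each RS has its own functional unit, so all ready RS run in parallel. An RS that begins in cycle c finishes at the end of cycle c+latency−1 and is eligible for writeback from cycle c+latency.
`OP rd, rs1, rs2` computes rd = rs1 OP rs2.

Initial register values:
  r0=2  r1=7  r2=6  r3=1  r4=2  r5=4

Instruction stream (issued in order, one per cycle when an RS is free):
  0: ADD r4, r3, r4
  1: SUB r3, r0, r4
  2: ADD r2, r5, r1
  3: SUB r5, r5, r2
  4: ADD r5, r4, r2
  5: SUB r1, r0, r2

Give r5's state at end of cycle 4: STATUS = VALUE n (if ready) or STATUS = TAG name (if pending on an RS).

  c1: issue ADD r4<-Add1  regs: r0:2,r1:7,r2:6,r3:1,r4:Add1,r5:4
  c2: issue SUB r3<-Add2  regs: r0:2,r1:7,r2:6,r3:Add2,r4:Add1,r5:4
  c3: CDB Add1=3; issue ADD r2<-Add1  regs: r0:2,r1:7,r2:Add1,r3:Add2,r4:3,r5:4
  c4: issue SUB r5<-Add3  regs: r0:2,r1:7,r2:Add1,r3:Add2,r4:3,r5:Add3

STATUS = TAG Add3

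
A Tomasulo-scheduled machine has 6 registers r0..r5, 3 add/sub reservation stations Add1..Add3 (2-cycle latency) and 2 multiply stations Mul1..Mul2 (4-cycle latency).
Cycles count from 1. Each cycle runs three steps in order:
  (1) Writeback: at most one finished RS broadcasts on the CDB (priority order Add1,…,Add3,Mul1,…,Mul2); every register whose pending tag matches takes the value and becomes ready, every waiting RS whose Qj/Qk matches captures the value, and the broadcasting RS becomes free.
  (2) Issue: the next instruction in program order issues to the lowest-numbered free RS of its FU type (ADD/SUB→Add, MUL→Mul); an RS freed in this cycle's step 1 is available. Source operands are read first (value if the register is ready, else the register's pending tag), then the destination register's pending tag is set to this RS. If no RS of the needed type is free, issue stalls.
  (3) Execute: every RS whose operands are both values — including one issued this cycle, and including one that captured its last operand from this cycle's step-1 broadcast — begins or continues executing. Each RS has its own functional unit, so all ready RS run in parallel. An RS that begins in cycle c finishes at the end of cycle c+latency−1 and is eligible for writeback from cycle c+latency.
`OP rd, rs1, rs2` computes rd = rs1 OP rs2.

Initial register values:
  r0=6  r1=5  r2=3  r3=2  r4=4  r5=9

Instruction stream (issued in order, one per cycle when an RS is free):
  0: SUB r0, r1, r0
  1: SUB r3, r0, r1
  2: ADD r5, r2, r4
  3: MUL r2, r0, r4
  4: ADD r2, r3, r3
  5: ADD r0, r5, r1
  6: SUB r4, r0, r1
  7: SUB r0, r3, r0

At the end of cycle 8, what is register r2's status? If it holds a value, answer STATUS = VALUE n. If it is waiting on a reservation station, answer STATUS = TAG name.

STATUS = VALUE -12

  c1: issue SUB r0<-Add1  regs: r0:Add1,r1:5,r2:3,r3:2,r4:4,r5:9
  c2: issue SUB r3<-Add2  regs: r0:Add1,r1:5,r2:3,r3:Add2,r4:4,r5:9
  c3: CDB Add1=-1; issue ADD r5<-Add1  regs: r0:-1,r1:5,r2:3,r3:Add2,r4:4,r5:Add1
  c4: issue MUL r2<-Mul1  regs: r0:-1,r1:5,r2:Mul1,r3:Add2,r4:4,r5:Add1
  c5: CDB Add1=7; issue ADD r2<-Add1  regs: r0:-1,r1:5,r2:Add1,r3:Add2,r4:4,r5:7
  c6: CDB Add2=-6; issue ADD r0<-Add2  regs: r0:Add2,r1:5,r2:Add1,r3:-6,r4:4,r5:7
  c7: issue SUB r4<-Add3  regs: r0:Add2,r1:5,r2:Add1,r3:-6,r4:Add3,r5:7
  c8: CDB Add1=-12; issue SUB r0<-Add1  regs: r0:Add1,r1:5,r2:-12,r3:-6,r4:Add3,r5:7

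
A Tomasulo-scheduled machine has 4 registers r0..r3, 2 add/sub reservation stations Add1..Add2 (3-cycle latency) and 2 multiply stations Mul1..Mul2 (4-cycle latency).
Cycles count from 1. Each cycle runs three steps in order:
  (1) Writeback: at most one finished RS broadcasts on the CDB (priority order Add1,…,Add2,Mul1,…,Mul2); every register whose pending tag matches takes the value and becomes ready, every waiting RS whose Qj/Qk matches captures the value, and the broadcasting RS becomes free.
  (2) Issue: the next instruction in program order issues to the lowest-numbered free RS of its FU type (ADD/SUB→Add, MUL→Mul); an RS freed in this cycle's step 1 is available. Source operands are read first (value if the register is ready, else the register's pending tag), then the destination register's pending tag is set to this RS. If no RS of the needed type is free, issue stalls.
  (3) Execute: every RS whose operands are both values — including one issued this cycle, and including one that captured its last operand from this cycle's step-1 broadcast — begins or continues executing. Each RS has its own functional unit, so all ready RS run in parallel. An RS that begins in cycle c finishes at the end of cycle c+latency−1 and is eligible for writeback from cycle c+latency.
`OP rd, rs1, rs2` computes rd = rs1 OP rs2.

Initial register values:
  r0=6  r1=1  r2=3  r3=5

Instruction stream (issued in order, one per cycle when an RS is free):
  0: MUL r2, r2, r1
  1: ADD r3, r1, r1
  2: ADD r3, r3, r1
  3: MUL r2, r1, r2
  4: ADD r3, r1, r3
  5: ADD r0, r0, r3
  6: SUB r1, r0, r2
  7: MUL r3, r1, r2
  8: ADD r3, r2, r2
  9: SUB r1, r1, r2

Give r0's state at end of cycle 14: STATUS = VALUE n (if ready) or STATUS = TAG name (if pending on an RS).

cycle 1: issue MUL r2<-Mul1 // r0:6,r1:1,r2:Mul1,r3:5
cycle 2: issue ADD r3<-Add1 // r0:6,r1:1,r2:Mul1,r3:Add1
cycle 3: issue ADD r3<-Add2 // r0:6,r1:1,r2:Mul1,r3:Add2
cycle 4: issue MUL r2<-Mul2 // r0:6,r1:1,r2:Mul2,r3:Add2
cycle 5: CDB Add1=2; issue ADD r3<-Add1 // r0:6,r1:1,r2:Mul2,r3:Add1
cycle 6: CDB Mul1=3; stall // r0:6,r1:1,r2:Mul2,r3:Add1
cycle 7: stall // r0:6,r1:1,r2:Mul2,r3:Add1
cycle 8: CDB Add2=3; issue ADD r0<-Add2 // r0:Add2,r1:1,r2:Mul2,r3:Add1
cycle 9: stall // r0:Add2,r1:1,r2:Mul2,r3:Add1
cycle 10: CDB Mul2=3; stall // r0:Add2,r1:1,r2:3,r3:Add1
cycle 11: CDB Add1=4; issue SUB r1<-Add1 // r0:Add2,r1:Add1,r2:3,r3:4
cycle 12: issue MUL r3<-Mul1 // r0:Add2,r1:Add1,r2:3,r3:Mul1
cycle 13: stall // r0:Add2,r1:Add1,r2:3,r3:Mul1
cycle 14: CDB Add2=10; issue ADD r3<-Add2 // r0:10,r1:Add1,r2:3,r3:Add2

STATUS = VALUE 10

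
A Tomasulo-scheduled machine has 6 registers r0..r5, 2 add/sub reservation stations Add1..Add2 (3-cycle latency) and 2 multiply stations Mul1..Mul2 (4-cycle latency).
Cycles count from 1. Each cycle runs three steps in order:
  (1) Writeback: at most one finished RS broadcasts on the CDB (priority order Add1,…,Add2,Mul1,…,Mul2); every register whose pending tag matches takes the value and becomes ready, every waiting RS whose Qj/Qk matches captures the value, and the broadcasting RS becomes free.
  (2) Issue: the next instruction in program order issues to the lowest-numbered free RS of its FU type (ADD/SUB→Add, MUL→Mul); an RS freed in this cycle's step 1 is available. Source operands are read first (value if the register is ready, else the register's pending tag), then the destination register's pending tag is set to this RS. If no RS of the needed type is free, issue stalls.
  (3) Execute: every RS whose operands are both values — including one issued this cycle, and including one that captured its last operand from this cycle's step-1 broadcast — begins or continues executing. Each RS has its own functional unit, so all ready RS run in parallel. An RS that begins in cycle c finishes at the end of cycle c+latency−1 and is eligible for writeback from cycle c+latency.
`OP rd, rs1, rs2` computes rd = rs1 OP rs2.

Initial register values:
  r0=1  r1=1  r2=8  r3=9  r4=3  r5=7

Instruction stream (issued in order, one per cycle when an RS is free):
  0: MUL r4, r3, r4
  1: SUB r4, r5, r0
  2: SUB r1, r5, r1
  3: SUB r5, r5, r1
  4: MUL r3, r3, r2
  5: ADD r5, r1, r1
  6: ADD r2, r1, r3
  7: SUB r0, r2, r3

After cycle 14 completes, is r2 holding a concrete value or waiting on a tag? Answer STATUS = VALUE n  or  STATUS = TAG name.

STATUS = VALUE 78

cycle 1: issue MUL r4<-Mul1 // r0:1,r1:1,r2:8,r3:9,r4:Mul1,r5:7
cycle 2: issue SUB r4<-Add1 // r0:1,r1:1,r2:8,r3:9,r4:Add1,r5:7
cycle 3: issue SUB r1<-Add2 // r0:1,r1:Add2,r2:8,r3:9,r4:Add1,r5:7
cycle 4: stall // r0:1,r1:Add2,r2:8,r3:9,r4:Add1,r5:7
cycle 5: CDB Add1=6; issue SUB r5<-Add1 // r0:1,r1:Add2,r2:8,r3:9,r4:6,r5:Add1
cycle 6: CDB Add2=6; issue MUL r3<-Mul2 // r0:1,r1:6,r2:8,r3:Mul2,r4:6,r5:Add1
cycle 7: CDB Mul1=27; issue ADD r5<-Add2 // r0:1,r1:6,r2:8,r3:Mul2,r4:6,r5:Add2
cycle 8: stall // r0:1,r1:6,r2:8,r3:Mul2,r4:6,r5:Add2
cycle 9: CDB Add1=1; issue ADD r2<-Add1 // r0:1,r1:6,r2:Add1,r3:Mul2,r4:6,r5:Add2
cycle 10: CDB Add2=12; issue SUB r0<-Add2 // r0:Add2,r1:6,r2:Add1,r3:Mul2,r4:6,r5:12
cycle 11: CDB Mul2=72 // r0:Add2,r1:6,r2:Add1,r3:72,r4:6,r5:12
cycle 12: - // r0:Add2,r1:6,r2:Add1,r3:72,r4:6,r5:12
cycle 13: - // r0:Add2,r1:6,r2:Add1,r3:72,r4:6,r5:12
cycle 14: CDB Add1=78 // r0:Add2,r1:6,r2:78,r3:72,r4:6,r5:12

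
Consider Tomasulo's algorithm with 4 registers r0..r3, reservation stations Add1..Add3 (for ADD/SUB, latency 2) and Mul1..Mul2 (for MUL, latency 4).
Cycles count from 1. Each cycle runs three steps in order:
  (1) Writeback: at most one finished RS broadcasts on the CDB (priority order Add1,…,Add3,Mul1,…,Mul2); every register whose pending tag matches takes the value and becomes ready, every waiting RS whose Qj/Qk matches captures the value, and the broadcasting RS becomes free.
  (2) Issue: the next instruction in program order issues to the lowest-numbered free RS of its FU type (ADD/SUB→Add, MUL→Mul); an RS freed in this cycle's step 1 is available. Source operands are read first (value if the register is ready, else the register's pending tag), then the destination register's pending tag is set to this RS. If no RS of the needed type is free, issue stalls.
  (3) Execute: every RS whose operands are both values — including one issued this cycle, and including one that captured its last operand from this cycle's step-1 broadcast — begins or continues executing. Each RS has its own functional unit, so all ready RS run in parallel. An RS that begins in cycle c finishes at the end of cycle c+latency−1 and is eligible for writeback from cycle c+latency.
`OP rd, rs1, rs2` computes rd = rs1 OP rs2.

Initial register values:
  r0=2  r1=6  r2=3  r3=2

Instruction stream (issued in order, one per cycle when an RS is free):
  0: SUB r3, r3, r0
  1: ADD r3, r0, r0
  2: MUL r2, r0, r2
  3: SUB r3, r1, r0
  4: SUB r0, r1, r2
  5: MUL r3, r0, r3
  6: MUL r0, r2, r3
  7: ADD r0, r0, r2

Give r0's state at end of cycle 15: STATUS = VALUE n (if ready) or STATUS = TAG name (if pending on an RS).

c1: issue SUB r3<-Add1 | r0:2,r1:6,r2:3,r3:Add1
c2: issue ADD r3<-Add2 | r0:2,r1:6,r2:3,r3:Add2
c3: CDB Add1=0; issue MUL r2<-Mul1 | r0:2,r1:6,r2:Mul1,r3:Add2
c4: CDB Add2=4; issue SUB r3<-Add1 | r0:2,r1:6,r2:Mul1,r3:Add1
c5: issue SUB r0<-Add2 | r0:Add2,r1:6,r2:Mul1,r3:Add1
c6: CDB Add1=4; issue MUL r3<-Mul2 | r0:Add2,r1:6,r2:Mul1,r3:Mul2
c7: CDB Mul1=6; issue MUL r0<-Mul1 | r0:Mul1,r1:6,r2:6,r3:Mul2
c8: issue ADD r0<-Add1 | r0:Add1,r1:6,r2:6,r3:Mul2
c9: CDB Add2=0 | r0:Add1,r1:6,r2:6,r3:Mul2
c10: - | r0:Add1,r1:6,r2:6,r3:Mul2
c11: - | r0:Add1,r1:6,r2:6,r3:Mul2
c12: - | r0:Add1,r1:6,r2:6,r3:Mul2
c13: CDB Mul2=0 | r0:Add1,r1:6,r2:6,r3:0
c14: - | r0:Add1,r1:6,r2:6,r3:0
c15: - | r0:Add1,r1:6,r2:6,r3:0

STATUS = TAG Add1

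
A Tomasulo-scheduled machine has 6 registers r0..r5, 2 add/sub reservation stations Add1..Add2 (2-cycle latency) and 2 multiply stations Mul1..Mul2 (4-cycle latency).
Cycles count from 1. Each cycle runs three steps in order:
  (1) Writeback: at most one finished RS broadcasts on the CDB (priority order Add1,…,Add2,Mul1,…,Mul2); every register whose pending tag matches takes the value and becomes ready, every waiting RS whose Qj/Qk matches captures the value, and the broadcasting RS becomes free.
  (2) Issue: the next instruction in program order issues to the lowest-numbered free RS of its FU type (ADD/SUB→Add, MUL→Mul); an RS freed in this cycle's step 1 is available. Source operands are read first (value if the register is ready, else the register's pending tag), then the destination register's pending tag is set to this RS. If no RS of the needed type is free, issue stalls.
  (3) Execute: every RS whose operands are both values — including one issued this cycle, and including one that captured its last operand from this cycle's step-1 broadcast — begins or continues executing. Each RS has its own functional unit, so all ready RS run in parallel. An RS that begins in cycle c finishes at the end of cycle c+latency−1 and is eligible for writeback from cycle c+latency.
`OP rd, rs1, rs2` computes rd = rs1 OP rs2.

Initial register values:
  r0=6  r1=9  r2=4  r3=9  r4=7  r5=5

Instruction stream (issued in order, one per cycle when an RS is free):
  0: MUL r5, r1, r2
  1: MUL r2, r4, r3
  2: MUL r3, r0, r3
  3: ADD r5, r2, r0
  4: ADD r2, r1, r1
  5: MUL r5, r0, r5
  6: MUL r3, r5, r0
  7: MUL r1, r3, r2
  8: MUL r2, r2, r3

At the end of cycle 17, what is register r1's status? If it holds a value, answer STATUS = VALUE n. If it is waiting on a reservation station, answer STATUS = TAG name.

  c1: issue MUL r5<-Mul1  regs: r0:6,r1:9,r2:4,r3:9,r4:7,r5:Mul1
  c2: issue MUL r2<-Mul2  regs: r0:6,r1:9,r2:Mul2,r3:9,r4:7,r5:Mul1
  c3: stall  regs: r0:6,r1:9,r2:Mul2,r3:9,r4:7,r5:Mul1
  c4: stall  regs: r0:6,r1:9,r2:Mul2,r3:9,r4:7,r5:Mul1
  c5: CDB Mul1=36; issue MUL r3<-Mul1  regs: r0:6,r1:9,r2:Mul2,r3:Mul1,r4:7,r5:36
  c6: CDB Mul2=63; issue ADD r5<-Add1  regs: r0:6,r1:9,r2:63,r3:Mul1,r4:7,r5:Add1
  c7: issue ADD r2<-Add2  regs: r0:6,r1:9,r2:Add2,r3:Mul1,r4:7,r5:Add1
  c8: CDB Add1=69; issue MUL r5<-Mul2  regs: r0:6,r1:9,r2:Add2,r3:Mul1,r4:7,r5:Mul2
  c9: CDB Add2=18; stall  regs: r0:6,r1:9,r2:18,r3:Mul1,r4:7,r5:Mul2
  c10: CDB Mul1=54; issue MUL r3<-Mul1  regs: r0:6,r1:9,r2:18,r3:Mul1,r4:7,r5:Mul2
  c11: stall  regs: r0:6,r1:9,r2:18,r3:Mul1,r4:7,r5:Mul2
  c12: CDB Mul2=414; issue MUL r1<-Mul2  regs: r0:6,r1:Mul2,r2:18,r3:Mul1,r4:7,r5:414
  c13: stall  regs: r0:6,r1:Mul2,r2:18,r3:Mul1,r4:7,r5:414
  c14: stall  regs: r0:6,r1:Mul2,r2:18,r3:Mul1,r4:7,r5:414
  c15: stall  regs: r0:6,r1:Mul2,r2:18,r3:Mul1,r4:7,r5:414
  c16: CDB Mul1=2484; issue MUL r2<-Mul1  regs: r0:6,r1:Mul2,r2:Mul1,r3:2484,r4:7,r5:414
  c17: -  regs: r0:6,r1:Mul2,r2:Mul1,r3:2484,r4:7,r5:414

STATUS = TAG Mul2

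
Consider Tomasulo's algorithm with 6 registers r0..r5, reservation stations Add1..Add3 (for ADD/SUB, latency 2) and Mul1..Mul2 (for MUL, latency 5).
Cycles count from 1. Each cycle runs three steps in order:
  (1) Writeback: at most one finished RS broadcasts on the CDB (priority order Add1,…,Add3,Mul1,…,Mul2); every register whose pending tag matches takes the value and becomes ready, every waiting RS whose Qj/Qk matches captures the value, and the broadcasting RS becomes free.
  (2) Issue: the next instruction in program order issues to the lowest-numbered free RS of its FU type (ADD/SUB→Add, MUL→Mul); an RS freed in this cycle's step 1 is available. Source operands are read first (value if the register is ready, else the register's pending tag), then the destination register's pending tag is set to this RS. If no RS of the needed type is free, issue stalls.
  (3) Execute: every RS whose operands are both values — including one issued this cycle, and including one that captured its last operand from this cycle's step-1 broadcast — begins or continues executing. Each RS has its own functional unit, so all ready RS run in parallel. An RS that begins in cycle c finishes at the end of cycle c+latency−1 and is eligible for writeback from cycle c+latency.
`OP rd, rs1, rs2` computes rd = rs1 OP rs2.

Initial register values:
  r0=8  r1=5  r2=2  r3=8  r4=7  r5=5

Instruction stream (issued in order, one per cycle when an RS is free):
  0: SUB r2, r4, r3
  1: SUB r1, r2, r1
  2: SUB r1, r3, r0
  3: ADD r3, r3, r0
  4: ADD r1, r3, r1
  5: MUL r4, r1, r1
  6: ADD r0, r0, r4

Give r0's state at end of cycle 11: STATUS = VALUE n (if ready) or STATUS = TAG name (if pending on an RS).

STATUS = TAG Add2

  c1: issue SUB r2<-Add1  regs: r0:8,r1:5,r2:Add1,r3:8,r4:7,r5:5
  c2: issue SUB r1<-Add2  regs: r0:8,r1:Add2,r2:Add1,r3:8,r4:7,r5:5
  c3: CDB Add1=-1; issue SUB r1<-Add1  regs: r0:8,r1:Add1,r2:-1,r3:8,r4:7,r5:5
  c4: issue ADD r3<-Add3  regs: r0:8,r1:Add1,r2:-1,r3:Add3,r4:7,r5:5
  c5: CDB Add1=0; issue ADD r1<-Add1  regs: r0:8,r1:Add1,r2:-1,r3:Add3,r4:7,r5:5
  c6: CDB Add2=-6; issue MUL r4<-Mul1  regs: r0:8,r1:Add1,r2:-1,r3:Add3,r4:Mul1,r5:5
  c7: CDB Add3=16; issue ADD r0<-Add2  regs: r0:Add2,r1:Add1,r2:-1,r3:16,r4:Mul1,r5:5
  c8: -  regs: r0:Add2,r1:Add1,r2:-1,r3:16,r4:Mul1,r5:5
  c9: CDB Add1=16  regs: r0:Add2,r1:16,r2:-1,r3:16,r4:Mul1,r5:5
  c10: -  regs: r0:Add2,r1:16,r2:-1,r3:16,r4:Mul1,r5:5
  c11: -  regs: r0:Add2,r1:16,r2:-1,r3:16,r4:Mul1,r5:5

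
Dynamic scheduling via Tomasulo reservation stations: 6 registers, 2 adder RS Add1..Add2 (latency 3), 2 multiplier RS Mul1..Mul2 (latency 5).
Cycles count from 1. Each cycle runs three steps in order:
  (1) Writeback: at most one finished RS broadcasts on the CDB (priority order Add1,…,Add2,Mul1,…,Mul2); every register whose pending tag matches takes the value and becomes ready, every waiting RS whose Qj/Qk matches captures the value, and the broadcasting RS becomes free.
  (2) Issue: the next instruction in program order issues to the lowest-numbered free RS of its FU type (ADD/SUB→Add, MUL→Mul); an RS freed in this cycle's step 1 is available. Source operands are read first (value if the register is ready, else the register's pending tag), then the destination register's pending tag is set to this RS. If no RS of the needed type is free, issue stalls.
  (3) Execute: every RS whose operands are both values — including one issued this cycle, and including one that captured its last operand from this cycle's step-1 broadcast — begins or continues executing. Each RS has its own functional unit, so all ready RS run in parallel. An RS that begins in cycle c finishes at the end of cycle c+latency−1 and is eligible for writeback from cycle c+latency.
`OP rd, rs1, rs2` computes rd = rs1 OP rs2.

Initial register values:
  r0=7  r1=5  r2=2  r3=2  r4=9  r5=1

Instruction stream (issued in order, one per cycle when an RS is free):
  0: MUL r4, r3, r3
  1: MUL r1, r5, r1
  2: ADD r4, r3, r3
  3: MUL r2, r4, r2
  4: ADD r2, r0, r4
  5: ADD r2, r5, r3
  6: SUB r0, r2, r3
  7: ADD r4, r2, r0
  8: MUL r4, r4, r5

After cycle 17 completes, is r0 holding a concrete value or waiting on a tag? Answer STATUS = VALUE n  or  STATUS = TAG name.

c1: issue MUL r4<-Mul1 | r0:7,r1:5,r2:2,r3:2,r4:Mul1,r5:1
c2: issue MUL r1<-Mul2 | r0:7,r1:Mul2,r2:2,r3:2,r4:Mul1,r5:1
c3: issue ADD r4<-Add1 | r0:7,r1:Mul2,r2:2,r3:2,r4:Add1,r5:1
c4: stall | r0:7,r1:Mul2,r2:2,r3:2,r4:Add1,r5:1
c5: stall | r0:7,r1:Mul2,r2:2,r3:2,r4:Add1,r5:1
c6: CDB Add1=4; stall | r0:7,r1:Mul2,r2:2,r3:2,r4:4,r5:1
c7: CDB Mul1=4; issue MUL r2<-Mul1 | r0:7,r1:Mul2,r2:Mul1,r3:2,r4:4,r5:1
c8: CDB Mul2=5; issue ADD r2<-Add1 | r0:7,r1:5,r2:Add1,r3:2,r4:4,r5:1
c9: issue ADD r2<-Add2 | r0:7,r1:5,r2:Add2,r3:2,r4:4,r5:1
c10: stall | r0:7,r1:5,r2:Add2,r3:2,r4:4,r5:1
c11: CDB Add1=11; issue SUB r0<-Add1 | r0:Add1,r1:5,r2:Add2,r3:2,r4:4,r5:1
c12: CDB Add2=3; issue ADD r4<-Add2 | r0:Add1,r1:5,r2:3,r3:2,r4:Add2,r5:1
c13: CDB Mul1=8; issue MUL r4<-Mul1 | r0:Add1,r1:5,r2:3,r3:2,r4:Mul1,r5:1
c14: - | r0:Add1,r1:5,r2:3,r3:2,r4:Mul1,r5:1
c15: CDB Add1=1 | r0:1,r1:5,r2:3,r3:2,r4:Mul1,r5:1
c16: - | r0:1,r1:5,r2:3,r3:2,r4:Mul1,r5:1
c17: - | r0:1,r1:5,r2:3,r3:2,r4:Mul1,r5:1

STATUS = VALUE 1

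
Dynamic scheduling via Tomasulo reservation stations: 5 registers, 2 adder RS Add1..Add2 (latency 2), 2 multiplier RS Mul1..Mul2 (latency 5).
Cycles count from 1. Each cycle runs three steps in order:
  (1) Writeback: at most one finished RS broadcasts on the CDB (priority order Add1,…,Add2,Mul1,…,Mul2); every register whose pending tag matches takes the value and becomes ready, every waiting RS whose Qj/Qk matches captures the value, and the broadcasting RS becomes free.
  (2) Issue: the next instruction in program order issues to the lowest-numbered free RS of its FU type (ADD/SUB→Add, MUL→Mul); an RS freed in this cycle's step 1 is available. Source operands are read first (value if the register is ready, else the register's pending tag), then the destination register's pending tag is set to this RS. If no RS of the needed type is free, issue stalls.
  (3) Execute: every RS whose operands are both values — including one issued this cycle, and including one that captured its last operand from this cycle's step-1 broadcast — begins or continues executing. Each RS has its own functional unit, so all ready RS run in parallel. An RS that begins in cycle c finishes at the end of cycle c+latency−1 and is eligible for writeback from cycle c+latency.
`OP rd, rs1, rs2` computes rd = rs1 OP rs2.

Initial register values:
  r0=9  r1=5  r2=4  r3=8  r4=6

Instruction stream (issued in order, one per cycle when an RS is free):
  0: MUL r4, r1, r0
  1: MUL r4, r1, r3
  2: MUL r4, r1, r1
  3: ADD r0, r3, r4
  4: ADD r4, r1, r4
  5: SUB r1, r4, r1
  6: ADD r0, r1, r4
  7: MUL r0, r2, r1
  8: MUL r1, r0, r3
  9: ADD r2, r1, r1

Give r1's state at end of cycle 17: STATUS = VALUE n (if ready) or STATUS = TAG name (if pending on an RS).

STATUS = TAG Mul2

c1: issue MUL r4<-Mul1 | r0:9,r1:5,r2:4,r3:8,r4:Mul1
c2: issue MUL r4<-Mul2 | r0:9,r1:5,r2:4,r3:8,r4:Mul2
c3: stall | r0:9,r1:5,r2:4,r3:8,r4:Mul2
c4: stall | r0:9,r1:5,r2:4,r3:8,r4:Mul2
c5: stall | r0:9,r1:5,r2:4,r3:8,r4:Mul2
c6: CDB Mul1=45; issue MUL r4<-Mul1 | r0:9,r1:5,r2:4,r3:8,r4:Mul1
c7: CDB Mul2=40; issue ADD r0<-Add1 | r0:Add1,r1:5,r2:4,r3:8,r4:Mul1
c8: issue ADD r4<-Add2 | r0:Add1,r1:5,r2:4,r3:8,r4:Add2
c9: stall | r0:Add1,r1:5,r2:4,r3:8,r4:Add2
c10: stall | r0:Add1,r1:5,r2:4,r3:8,r4:Add2
c11: CDB Mul1=25; stall | r0:Add1,r1:5,r2:4,r3:8,r4:Add2
c12: stall | r0:Add1,r1:5,r2:4,r3:8,r4:Add2
c13: CDB Add1=33; issue SUB r1<-Add1 | r0:33,r1:Add1,r2:4,r3:8,r4:Add2
c14: CDB Add2=30; issue ADD r0<-Add2 | r0:Add2,r1:Add1,r2:4,r3:8,r4:30
c15: issue MUL r0<-Mul1 | r0:Mul1,r1:Add1,r2:4,r3:8,r4:30
c16: CDB Add1=25; issue MUL r1<-Mul2 | r0:Mul1,r1:Mul2,r2:4,r3:8,r4:30
c17: issue ADD r2<-Add1 | r0:Mul1,r1:Mul2,r2:Add1,r3:8,r4:30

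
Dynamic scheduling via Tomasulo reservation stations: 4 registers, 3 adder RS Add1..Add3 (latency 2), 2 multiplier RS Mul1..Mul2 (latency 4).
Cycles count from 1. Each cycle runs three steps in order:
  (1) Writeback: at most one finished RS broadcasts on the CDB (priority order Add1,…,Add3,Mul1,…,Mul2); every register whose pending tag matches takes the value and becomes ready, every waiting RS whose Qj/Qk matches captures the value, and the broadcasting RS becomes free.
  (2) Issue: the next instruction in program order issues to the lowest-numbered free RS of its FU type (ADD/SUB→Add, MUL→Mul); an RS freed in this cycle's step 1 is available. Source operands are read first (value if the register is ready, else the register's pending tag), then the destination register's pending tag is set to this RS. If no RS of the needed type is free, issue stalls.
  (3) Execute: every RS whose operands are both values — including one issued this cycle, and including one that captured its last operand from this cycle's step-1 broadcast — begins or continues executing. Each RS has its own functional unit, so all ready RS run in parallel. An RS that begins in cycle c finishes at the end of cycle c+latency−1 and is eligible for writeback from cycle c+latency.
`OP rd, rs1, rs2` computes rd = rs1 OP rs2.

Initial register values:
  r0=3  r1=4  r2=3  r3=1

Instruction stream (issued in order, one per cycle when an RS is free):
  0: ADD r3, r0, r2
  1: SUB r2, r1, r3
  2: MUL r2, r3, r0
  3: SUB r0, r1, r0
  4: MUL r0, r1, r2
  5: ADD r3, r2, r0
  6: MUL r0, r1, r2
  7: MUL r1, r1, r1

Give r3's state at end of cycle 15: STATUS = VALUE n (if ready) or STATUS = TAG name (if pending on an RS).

cycle 1: issue ADD r3<-Add1 // r0:3,r1:4,r2:3,r3:Add1
cycle 2: issue SUB r2<-Add2 // r0:3,r1:4,r2:Add2,r3:Add1
cycle 3: CDB Add1=6; issue MUL r2<-Mul1 // r0:3,r1:4,r2:Mul1,r3:6
cycle 4: issue SUB r0<-Add1 // r0:Add1,r1:4,r2:Mul1,r3:6
cycle 5: CDB Add2=-2; issue MUL r0<-Mul2 // r0:Mul2,r1:4,r2:Mul1,r3:6
cycle 6: CDB Add1=1; issue ADD r3<-Add1 // r0:Mul2,r1:4,r2:Mul1,r3:Add1
cycle 7: CDB Mul1=18; issue MUL r0<-Mul1 // r0:Mul1,r1:4,r2:18,r3:Add1
cycle 8: stall // r0:Mul1,r1:4,r2:18,r3:Add1
cycle 9: stall // r0:Mul1,r1:4,r2:18,r3:Add1
cycle 10: stall // r0:Mul1,r1:4,r2:18,r3:Add1
cycle 11: CDB Mul1=72; issue MUL r1<-Mul1 // r0:72,r1:Mul1,r2:18,r3:Add1
cycle 12: CDB Mul2=72 // r0:72,r1:Mul1,r2:18,r3:Add1
cycle 13: - // r0:72,r1:Mul1,r2:18,r3:Add1
cycle 14: CDB Add1=90 // r0:72,r1:Mul1,r2:18,r3:90
cycle 15: CDB Mul1=16 // r0:72,r1:16,r2:18,r3:90

STATUS = VALUE 90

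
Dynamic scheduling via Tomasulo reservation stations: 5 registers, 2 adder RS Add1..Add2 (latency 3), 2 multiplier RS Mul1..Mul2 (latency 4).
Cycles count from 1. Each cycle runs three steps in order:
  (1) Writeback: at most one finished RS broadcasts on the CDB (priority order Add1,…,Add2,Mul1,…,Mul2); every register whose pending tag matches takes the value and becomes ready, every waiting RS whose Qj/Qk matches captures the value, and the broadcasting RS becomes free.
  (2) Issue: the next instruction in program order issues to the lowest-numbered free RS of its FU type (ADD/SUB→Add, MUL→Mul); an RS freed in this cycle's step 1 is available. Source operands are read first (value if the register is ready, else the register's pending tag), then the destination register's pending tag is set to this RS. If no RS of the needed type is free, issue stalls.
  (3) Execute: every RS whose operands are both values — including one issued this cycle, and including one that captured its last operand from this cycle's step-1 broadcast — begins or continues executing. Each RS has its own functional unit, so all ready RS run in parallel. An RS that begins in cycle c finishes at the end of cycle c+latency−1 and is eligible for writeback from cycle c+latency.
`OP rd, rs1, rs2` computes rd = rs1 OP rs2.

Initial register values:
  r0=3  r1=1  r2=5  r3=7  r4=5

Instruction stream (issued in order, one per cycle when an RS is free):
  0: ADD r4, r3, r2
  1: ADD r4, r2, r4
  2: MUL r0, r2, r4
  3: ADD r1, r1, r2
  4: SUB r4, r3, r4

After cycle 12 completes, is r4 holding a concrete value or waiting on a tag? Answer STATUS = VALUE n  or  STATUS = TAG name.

STATUS = VALUE -10

cycle 1: issue ADD r4<-Add1 // r0:3,r1:1,r2:5,r3:7,r4:Add1
cycle 2: issue ADD r4<-Add2 // r0:3,r1:1,r2:5,r3:7,r4:Add2
cycle 3: issue MUL r0<-Mul1 // r0:Mul1,r1:1,r2:5,r3:7,r4:Add2
cycle 4: CDB Add1=12; issue ADD r1<-Add1 // r0:Mul1,r1:Add1,r2:5,r3:7,r4:Add2
cycle 5: stall // r0:Mul1,r1:Add1,r2:5,r3:7,r4:Add2
cycle 6: stall // r0:Mul1,r1:Add1,r2:5,r3:7,r4:Add2
cycle 7: CDB Add1=6; issue SUB r4<-Add1 // r0:Mul1,r1:6,r2:5,r3:7,r4:Add1
cycle 8: CDB Add2=17 // r0:Mul1,r1:6,r2:5,r3:7,r4:Add1
cycle 9: - // r0:Mul1,r1:6,r2:5,r3:7,r4:Add1
cycle 10: - // r0:Mul1,r1:6,r2:5,r3:7,r4:Add1
cycle 11: CDB Add1=-10 // r0:Mul1,r1:6,r2:5,r3:7,r4:-10
cycle 12: CDB Mul1=85 // r0:85,r1:6,r2:5,r3:7,r4:-10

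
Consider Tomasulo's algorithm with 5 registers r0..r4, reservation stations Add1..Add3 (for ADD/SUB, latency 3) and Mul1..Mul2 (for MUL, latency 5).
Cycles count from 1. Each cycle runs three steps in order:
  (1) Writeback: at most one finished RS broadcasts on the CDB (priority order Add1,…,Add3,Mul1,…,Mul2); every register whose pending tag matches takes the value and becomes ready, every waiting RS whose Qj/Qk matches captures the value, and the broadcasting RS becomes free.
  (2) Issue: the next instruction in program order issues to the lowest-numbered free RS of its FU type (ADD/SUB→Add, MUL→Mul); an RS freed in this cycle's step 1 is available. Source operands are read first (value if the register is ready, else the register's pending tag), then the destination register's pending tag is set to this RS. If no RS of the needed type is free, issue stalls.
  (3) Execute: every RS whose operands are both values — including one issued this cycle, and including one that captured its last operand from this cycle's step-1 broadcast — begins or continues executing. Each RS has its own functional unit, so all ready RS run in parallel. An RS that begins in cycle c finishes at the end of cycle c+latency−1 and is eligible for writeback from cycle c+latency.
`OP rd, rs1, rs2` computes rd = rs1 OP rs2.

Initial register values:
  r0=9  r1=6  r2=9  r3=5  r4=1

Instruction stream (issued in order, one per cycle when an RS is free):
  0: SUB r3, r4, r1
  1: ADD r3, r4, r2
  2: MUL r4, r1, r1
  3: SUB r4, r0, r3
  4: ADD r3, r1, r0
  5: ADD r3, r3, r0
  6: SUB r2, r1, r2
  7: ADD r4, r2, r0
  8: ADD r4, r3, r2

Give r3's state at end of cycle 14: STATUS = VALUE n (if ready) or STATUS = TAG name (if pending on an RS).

c1: issue SUB r3<-Add1 | r0:9,r1:6,r2:9,r3:Add1,r4:1
c2: issue ADD r3<-Add2 | r0:9,r1:6,r2:9,r3:Add2,r4:1
c3: issue MUL r4<-Mul1 | r0:9,r1:6,r2:9,r3:Add2,r4:Mul1
c4: CDB Add1=-5; issue SUB r4<-Add1 | r0:9,r1:6,r2:9,r3:Add2,r4:Add1
c5: CDB Add2=10; issue ADD r3<-Add2 | r0:9,r1:6,r2:9,r3:Add2,r4:Add1
c6: issue ADD r3<-Add3 | r0:9,r1:6,r2:9,r3:Add3,r4:Add1
c7: stall | r0:9,r1:6,r2:9,r3:Add3,r4:Add1
c8: CDB Add1=-1; issue SUB r2<-Add1 | r0:9,r1:6,r2:Add1,r3:Add3,r4:-1
c9: CDB Add2=15; issue ADD r4<-Add2 | r0:9,r1:6,r2:Add1,r3:Add3,r4:Add2
c10: CDB Mul1=36; stall | r0:9,r1:6,r2:Add1,r3:Add3,r4:Add2
c11: CDB Add1=-3; issue ADD r4<-Add1 | r0:9,r1:6,r2:-3,r3:Add3,r4:Add1
c12: CDB Add3=24 | r0:9,r1:6,r2:-3,r3:24,r4:Add1
c13: - | r0:9,r1:6,r2:-3,r3:24,r4:Add1
c14: CDB Add2=6 | r0:9,r1:6,r2:-3,r3:24,r4:Add1

STATUS = VALUE 24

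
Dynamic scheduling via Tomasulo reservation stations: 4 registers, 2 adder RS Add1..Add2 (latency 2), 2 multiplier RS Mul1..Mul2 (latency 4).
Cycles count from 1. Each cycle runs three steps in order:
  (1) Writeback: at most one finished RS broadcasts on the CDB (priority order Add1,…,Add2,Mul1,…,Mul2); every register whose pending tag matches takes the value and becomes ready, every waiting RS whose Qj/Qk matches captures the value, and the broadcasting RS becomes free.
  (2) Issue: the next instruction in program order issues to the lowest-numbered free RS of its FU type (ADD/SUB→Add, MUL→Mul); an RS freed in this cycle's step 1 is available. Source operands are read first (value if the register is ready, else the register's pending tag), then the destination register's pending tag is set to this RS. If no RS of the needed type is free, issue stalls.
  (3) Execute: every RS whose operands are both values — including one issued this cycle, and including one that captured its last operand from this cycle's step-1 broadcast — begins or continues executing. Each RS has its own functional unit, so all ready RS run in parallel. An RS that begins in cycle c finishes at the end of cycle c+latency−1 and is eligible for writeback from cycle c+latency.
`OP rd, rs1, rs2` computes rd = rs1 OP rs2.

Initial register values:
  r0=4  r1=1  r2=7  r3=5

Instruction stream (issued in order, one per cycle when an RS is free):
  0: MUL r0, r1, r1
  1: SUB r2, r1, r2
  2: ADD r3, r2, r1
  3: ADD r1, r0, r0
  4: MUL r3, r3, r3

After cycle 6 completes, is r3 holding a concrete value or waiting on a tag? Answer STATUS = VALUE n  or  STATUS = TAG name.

  c1: issue MUL r0<-Mul1  regs: r0:Mul1,r1:1,r2:7,r3:5
  c2: issue SUB r2<-Add1  regs: r0:Mul1,r1:1,r2:Add1,r3:5
  c3: issue ADD r3<-Add2  regs: r0:Mul1,r1:1,r2:Add1,r3:Add2
  c4: CDB Add1=-6; issue ADD r1<-Add1  regs: r0:Mul1,r1:Add1,r2:-6,r3:Add2
  c5: CDB Mul1=1; issue MUL r3<-Mul1  regs: r0:1,r1:Add1,r2:-6,r3:Mul1
  c6: CDB Add2=-5  regs: r0:1,r1:Add1,r2:-6,r3:Mul1

STATUS = TAG Mul1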